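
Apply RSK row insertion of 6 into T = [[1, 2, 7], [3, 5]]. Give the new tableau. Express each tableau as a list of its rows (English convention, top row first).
In row 1, 6 replaces 7 (the leftmost entry greater than 6); 7 is bumped to row 2. 7 is appended to row 2. The new tableau is [[1, 2, 6], [3, 5, 7]].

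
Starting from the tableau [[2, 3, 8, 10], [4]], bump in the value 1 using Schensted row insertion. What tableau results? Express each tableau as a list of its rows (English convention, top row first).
In row 1, 1 replaces 2 (the leftmost entry greater than 1); 2 is bumped to row 2. In row 2, 2 replaces 4 (the leftmost entry greater than 2); 4 is bumped to row 3. 4 starts a new row 3. The new tableau is [[1, 3, 8, 10], [2], [4]].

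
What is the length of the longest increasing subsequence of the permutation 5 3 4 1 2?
2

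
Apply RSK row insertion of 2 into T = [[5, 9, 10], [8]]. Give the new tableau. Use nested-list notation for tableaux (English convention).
In row 1, 2 replaces 5 (the leftmost entry greater than 2); 5 is bumped to row 2. In row 2, 5 replaces 8 (the leftmost entry greater than 5); 8 is bumped to row 3. 8 starts a new row 3. The new tableau is [[2, 9, 10], [5], [8]].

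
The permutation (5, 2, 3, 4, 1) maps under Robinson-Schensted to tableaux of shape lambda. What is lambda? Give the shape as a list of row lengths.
[3, 1, 1]

Row-insert each entry into an empty tableau.

After inserting 5: P = [[5]].
After inserting 2: P = [[2], [5]].
After inserting 3: P = [[2, 3], [5]].
After inserting 4: P = [[2, 3, 4], [5]].
After inserting 1: P = [[1, 3, 4], [2], [5]].

The final insertion tableau P = [[1, 3, 4], [2], [5]] has shape [3, 1, 1].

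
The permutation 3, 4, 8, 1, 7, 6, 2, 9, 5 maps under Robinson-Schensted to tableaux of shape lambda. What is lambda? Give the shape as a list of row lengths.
Row-insert each entry into an empty tableau.

After inserting 3: P = [[3]].
After inserting 4: P = [[3, 4]].
After inserting 8: P = [[3, 4, 8]].
After inserting 1: P = [[1, 4, 8], [3]].
After inserting 7: P = [[1, 4, 7], [3, 8]].
After inserting 6: P = [[1, 4, 6], [3, 7], [8]].
After inserting 2: P = [[1, 2, 6], [3, 4], [7], [8]].
After inserting 9: P = [[1, 2, 6, 9], [3, 4], [7], [8]].
After inserting 5: P = [[1, 2, 5, 9], [3, 4, 6], [7], [8]].

The final insertion tableau P = [[1, 2, 5, 9], [3, 4, 6], [7], [8]] has shape [4, 3, 1, 1].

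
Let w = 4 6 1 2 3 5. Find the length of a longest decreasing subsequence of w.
2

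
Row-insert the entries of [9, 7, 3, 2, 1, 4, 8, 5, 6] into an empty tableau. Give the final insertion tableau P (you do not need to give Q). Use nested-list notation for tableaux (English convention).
P = [[1, 4, 5, 6], [2, 8], [3], [7], [9]]

Insert 9: appended to row 1. P = [[9]].
Insert 7: 7 bumps 9 from row 1; 9 starts row 2. P = [[7], [9]].
Insert 3: 3 bumps 7 from row 1; 7 bumps 9 from row 2; 9 starts row 3. P = [[3], [7], [9]].
Insert 2: 2 bumps 3 from row 1; 3 bumps 7 from row 2; 7 bumps 9 from row 3; 9 starts row 4. P = [[2], [3], [7], [9]].
Insert 1: 1 bumps 2 from row 1; 2 bumps 3 from row 2; 3 bumps 7 from row 3; 7 bumps 9 from row 4; 9 starts row 5. P = [[1], [2], [3], [7], [9]].
Insert 4: appended to row 1. P = [[1, 4], [2], [3], [7], [9]].
Insert 8: appended to row 1. P = [[1, 4, 8], [2], [3], [7], [9]].
Insert 5: 5 bumps 8 from row 1; 8 appends to row 2. P = [[1, 4, 5], [2, 8], [3], [7], [9]].
Insert 6: appended to row 1. P = [[1, 4, 5, 6], [2, 8], [3], [7], [9]].

So P = [[1, 4, 5, 6], [2, 8], [3], [7], [9]].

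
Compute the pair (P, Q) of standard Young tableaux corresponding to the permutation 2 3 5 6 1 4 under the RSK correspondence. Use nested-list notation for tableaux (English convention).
Insert each entry of the permutation into P by Schensted row insertion, recording in Q the position of each new cell.

Insert 2: appended to row 1. P = [[2]].
Insert 3: appended to row 1. P = [[2, 3]].
Insert 5: appended to row 1. P = [[2, 3, 5]].
Insert 6: appended to row 1. P = [[2, 3, 5, 6]].
Insert 1: 1 bumps 2 from row 1; 2 starts row 2. P = [[1, 3, 5, 6], [2]].
Insert 4: 4 bumps 5 from row 1; 5 appends to row 2. P = [[1, 3, 4, 6], [2, 5]].

So P = [[1, 3, 4, 6], [2, 5]], Q = [[1, 2, 3, 4], [5, 6]].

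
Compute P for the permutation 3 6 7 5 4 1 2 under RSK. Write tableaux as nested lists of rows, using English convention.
Insert 3: appended to row 1. P = [[3]].
Insert 6: appended to row 1. P = [[3, 6]].
Insert 7: appended to row 1. P = [[3, 6, 7]].
Insert 5: 5 bumps 6 from row 1; 6 starts row 2. P = [[3, 5, 7], [6]].
Insert 4: 4 bumps 5 from row 1; 5 bumps 6 from row 2; 6 starts row 3. P = [[3, 4, 7], [5], [6]].
Insert 1: 1 bumps 3 from row 1; 3 bumps 5 from row 2; 5 bumps 6 from row 3; 6 starts row 4. P = [[1, 4, 7], [3], [5], [6]].
Insert 2: 2 bumps 4 from row 1; 4 appends to row 2. P = [[1, 2, 7], [3, 4], [5], [6]].

So P = [[1, 2, 7], [3, 4], [5], [6]].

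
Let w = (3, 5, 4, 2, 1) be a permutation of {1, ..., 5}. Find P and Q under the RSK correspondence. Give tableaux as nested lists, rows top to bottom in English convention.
Insert each entry of the permutation into P by Schensted row insertion, recording in Q the position of each new cell.

Insert 3: appended to row 1. P = [[3]], Q = [[1]].
Insert 5: appended to row 1. P = [[3, 5]], Q = [[1, 2]].
Insert 4: 4 bumps 5 from row 1; 5 starts row 2. P = [[3, 4], [5]], Q = [[1, 2], [3]].
Insert 2: 2 bumps 3 from row 1; 3 bumps 5 from row 2; 5 starts row 3. P = [[2, 4], [3], [5]], Q = [[1, 2], [3], [4]].
Insert 1: 1 bumps 2 from row 1; 2 bumps 3 from row 2; 3 bumps 5 from row 3; 5 starts row 4. P = [[1, 4], [2], [3], [5]], Q = [[1, 2], [3], [4], [5]].

So P = [[1, 4], [2], [3], [5]], Q = [[1, 2], [3], [4], [5]].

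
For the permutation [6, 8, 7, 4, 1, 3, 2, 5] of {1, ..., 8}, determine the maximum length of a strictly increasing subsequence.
3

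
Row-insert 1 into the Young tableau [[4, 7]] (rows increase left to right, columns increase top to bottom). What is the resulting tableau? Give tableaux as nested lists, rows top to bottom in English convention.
In row 1, 1 replaces 4 (the leftmost entry greater than 1); 4 is bumped to row 2. 4 starts a new row 2. The new tableau is [[1, 7], [4]].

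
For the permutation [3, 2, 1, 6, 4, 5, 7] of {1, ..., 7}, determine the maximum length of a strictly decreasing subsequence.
3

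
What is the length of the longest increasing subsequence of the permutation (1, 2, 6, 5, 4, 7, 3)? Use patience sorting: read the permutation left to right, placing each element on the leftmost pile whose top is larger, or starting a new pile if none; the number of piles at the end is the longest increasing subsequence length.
4

1: new pile. tops = [1]
2: new pile. tops = [1, 2]
6: new pile. tops = [1, 2, 6]
5: onto pile 3 (replacing 6). tops = [1, 2, 5]
4: onto pile 3 (replacing 5). tops = [1, 2, 4]
7: new pile. tops = [1, 2, 4, 7]
3: onto pile 3 (replacing 4). tops = [1, 2, 3, 7]

4 piles, so the longest increasing subsequence has length 4.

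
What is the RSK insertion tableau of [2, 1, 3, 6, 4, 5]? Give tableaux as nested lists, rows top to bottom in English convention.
P = [[1, 3, 4, 5], [2, 6]]

Insert 2: appended to row 1. P = [[2]].
Insert 1: 1 bumps 2 from row 1; 2 starts row 2. P = [[1], [2]].
Insert 3: appended to row 1. P = [[1, 3], [2]].
Insert 6: appended to row 1. P = [[1, 3, 6], [2]].
Insert 4: 4 bumps 6 from row 1; 6 appends to row 2. P = [[1, 3, 4], [2, 6]].
Insert 5: appended to row 1. P = [[1, 3, 4, 5], [2, 6]].

So P = [[1, 3, 4, 5], [2, 6]].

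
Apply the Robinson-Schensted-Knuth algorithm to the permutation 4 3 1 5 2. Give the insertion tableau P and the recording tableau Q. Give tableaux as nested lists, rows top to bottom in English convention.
P = [[1, 2], [3, 5], [4]], Q = [[1, 4], [2, 5], [3]]

Insert each entry of the permutation into P by Schensted row insertion, recording in Q the position of each new cell.

Insert 4: appended to row 1. P = [[4]].
Insert 3: 3 bumps 4 from row 1; 4 starts row 2. P = [[3], [4]].
Insert 1: 1 bumps 3 from row 1; 3 bumps 4 from row 2; 4 starts row 3. P = [[1], [3], [4]].
Insert 5: appended to row 1. P = [[1, 5], [3], [4]].
Insert 2: 2 bumps 5 from row 1; 5 appends to row 2. P = [[1, 2], [3, 5], [4]].

So P = [[1, 2], [3, 5], [4]], Q = [[1, 4], [2, 5], [3]].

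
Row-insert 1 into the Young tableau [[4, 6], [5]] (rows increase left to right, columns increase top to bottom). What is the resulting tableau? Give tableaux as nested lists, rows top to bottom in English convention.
[[1, 6], [4], [5]]

In row 1, 1 replaces 4 (the leftmost entry greater than 1); 4 is bumped to row 2. In row 2, 4 replaces 5 (the leftmost entry greater than 4); 5 is bumped to row 3. 5 starts a new row 3. The new tableau is [[1, 6], [4], [5]].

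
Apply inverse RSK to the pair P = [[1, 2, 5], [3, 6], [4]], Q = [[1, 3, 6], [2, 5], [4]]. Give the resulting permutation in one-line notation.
Reverse the RSK construction: for i from n down to 1, find the cell of Q containing i, remove the entry at that cell from P, and reverse-bump it up through P; the value ejected from row 1 is w(i).

Step i=6: Q has 6 at row 1, column 3; remove that cell from P, ejecting 5. So w(6) = 5. P is now [[1, 2], [3, 6], [4]].
Step i=5: Q has 5 at row 2, column 2; remove 6 from row 2 of P and reverse-bump: 6 enters row 1 and ejects 2. So w(5) = 2. P is now [[1, 6], [3], [4]].
Step i=4: Q has 4 at row 3, column 1; remove 4 from row 3 of P and reverse-bump: 4 enters row 2 and ejects 3; 3 enters row 1 and ejects 1. So w(4) = 1. P is now [[3, 6], [4]].
Step i=3: Q has 3 at row 1, column 2; remove that cell from P, ejecting 6. So w(3) = 6. P is now [[3], [4]].
Step i=2: Q has 2 at row 2, column 1; remove 4 from row 2 of P and reverse-bump: 4 enters row 1 and ejects 3. So w(2) = 3. P is now [[4]].
Step i=1: Q has 1 at row 1, column 1; remove that cell from P, ejecting 4. So w(1) = 4. P is now [].

So w = 4 3 6 1 2 5.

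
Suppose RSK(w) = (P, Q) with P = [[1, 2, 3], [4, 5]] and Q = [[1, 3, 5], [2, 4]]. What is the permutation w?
Reverse the RSK construction: for i from n down to 1, find the cell of Q containing i, remove the entry at that cell from P, and reverse-bump it up through P; the value ejected from row 1 is w(i).

Step i=5: Q has 5 at row 1, column 3; remove that cell from P, ejecting 3. So w(5) = 3. P is now [[1, 2], [4, 5]].
Step i=4: Q has 4 at row 2, column 2; remove 5 from row 2 of P and reverse-bump: 5 enters row 1 and ejects 2. So w(4) = 2. P is now [[1, 5], [4]].
Step i=3: Q has 3 at row 1, column 2; remove that cell from P, ejecting 5. So w(3) = 5. P is now [[1], [4]].
Step i=2: Q has 2 at row 2, column 1; remove 4 from row 2 of P and reverse-bump: 4 enters row 1 and ejects 1. So w(2) = 1. P is now [[4]].
Step i=1: Q has 1 at row 1, column 1; remove that cell from P, ejecting 4. So w(1) = 4. P is now [].

So w = 4 1 5 2 3.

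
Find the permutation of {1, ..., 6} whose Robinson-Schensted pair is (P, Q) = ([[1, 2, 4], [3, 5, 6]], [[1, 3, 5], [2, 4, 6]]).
3 1 5 2 6 4

Reverse RSK: for i = n, n-1, ..., 1, locate i in Q, remove the corresponding corner cell from P, and reverse-bump its entry up through P; the value ejected from row 1 is w(i).

So w = 3 1 5 2 6 4.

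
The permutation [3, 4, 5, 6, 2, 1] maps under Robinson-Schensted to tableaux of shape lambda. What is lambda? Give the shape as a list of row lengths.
[4, 1, 1]

Row-insert each entry into an empty tableau.

After inserting 3: P = [[3]].
After inserting 4: P = [[3, 4]].
After inserting 5: P = [[3, 4, 5]].
After inserting 6: P = [[3, 4, 5, 6]].
After inserting 2: P = [[2, 4, 5, 6], [3]].
After inserting 1: P = [[1, 4, 5, 6], [2], [3]].

The final insertion tableau P = [[1, 4, 5, 6], [2], [3]] has shape [4, 1, 1].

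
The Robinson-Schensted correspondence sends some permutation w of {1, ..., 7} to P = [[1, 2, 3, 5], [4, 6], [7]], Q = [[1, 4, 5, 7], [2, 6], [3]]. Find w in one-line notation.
Reverse the RSK construction: for i from n down to 1, find the cell of Q containing i, remove the entry at that cell from P, and reverse-bump it up through P; the value ejected from row 1 is w(i).

Step i=7: Q has 7 at row 1, column 4; remove that cell from P, ejecting 5. So w(7) = 5. P is now [[1, 2, 3], [4, 6], [7]].
Step i=6: Q has 6 at row 2, column 2; remove 6 from row 2 of P and reverse-bump: 6 enters row 1 and ejects 3. So w(6) = 3. P is now [[1, 2, 6], [4], [7]].
Step i=5: Q has 5 at row 1, column 3; remove that cell from P, ejecting 6. So w(5) = 6. P is now [[1, 2], [4], [7]].
Step i=4: Q has 4 at row 1, column 2; remove that cell from P, ejecting 2. So w(4) = 2. P is now [[1], [4], [7]].
Step i=3: Q has 3 at row 3, column 1; remove 7 from row 3 of P and reverse-bump: 7 enters row 2 and ejects 4; 4 enters row 1 and ejects 1. So w(3) = 1. P is now [[4], [7]].
Step i=2: Q has 2 at row 2, column 1; remove 7 from row 2 of P and reverse-bump: 7 enters row 1 and ejects 4. So w(2) = 4. P is now [[7]].
Step i=1: Q has 1 at row 1, column 1; remove that cell from P, ejecting 7. So w(1) = 7. P is now [].

So w = 7 4 1 2 6 3 5.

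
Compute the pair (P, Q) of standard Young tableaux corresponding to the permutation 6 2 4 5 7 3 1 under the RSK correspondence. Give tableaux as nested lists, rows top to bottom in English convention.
P = [[1, 3, 5, 7], [2], [4], [6]], Q = [[1, 3, 4, 5], [2], [6], [7]]

Insert each entry of the permutation into P by Schensted row insertion, recording in Q the position of each new cell.

After inserting 6: P = [[6]].
After inserting 2: P = [[2], [6]].
After inserting 4: P = [[2, 4], [6]].
After inserting 5: P = [[2, 4, 5], [6]].
After inserting 7: P = [[2, 4, 5, 7], [6]].
After inserting 3: P = [[2, 3, 5, 7], [4], [6]].
After inserting 1: P = [[1, 3, 5, 7], [2], [4], [6]].

So P = [[1, 3, 5, 7], [2], [4], [6]], Q = [[1, 3, 4, 5], [2], [6], [7]].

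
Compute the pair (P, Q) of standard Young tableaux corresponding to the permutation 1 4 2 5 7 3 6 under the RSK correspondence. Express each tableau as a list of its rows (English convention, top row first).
P = [[1, 2, 3, 6], [4, 5, 7]], Q = [[1, 2, 4, 5], [3, 6, 7]]

Insert each entry of the permutation into P by Schensted row insertion, recording in Q the position of each new cell.

Insert 1: appended to row 1. P = [[1]].
Insert 4: appended to row 1. P = [[1, 4]].
Insert 2: 2 bumps 4 from row 1; 4 starts row 2. P = [[1, 2], [4]].
Insert 5: appended to row 1. P = [[1, 2, 5], [4]].
Insert 7: appended to row 1. P = [[1, 2, 5, 7], [4]].
Insert 3: 3 bumps 5 from row 1; 5 appends to row 2. P = [[1, 2, 3, 7], [4, 5]].
Insert 6: 6 bumps 7 from row 1; 7 appends to row 2. P = [[1, 2, 3, 6], [4, 5, 7]].

So P = [[1, 2, 3, 6], [4, 5, 7]], Q = [[1, 2, 4, 5], [3, 6, 7]].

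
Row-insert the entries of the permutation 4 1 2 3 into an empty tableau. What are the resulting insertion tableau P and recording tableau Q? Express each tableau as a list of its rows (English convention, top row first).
P = [[1, 2, 3], [4]], Q = [[1, 3, 4], [2]]

Insert each entry of the permutation into P by Schensted row insertion, recording in Q the position of each new cell.

Insert 4: appended to row 1. P = [[4]], Q = [[1]].
Insert 1: 1 bumps 4 from row 1; 4 starts row 2. P = [[1], [4]], Q = [[1], [2]].
Insert 2: appended to row 1. P = [[1, 2], [4]], Q = [[1, 3], [2]].
Insert 3: appended to row 1. P = [[1, 2, 3], [4]], Q = [[1, 3, 4], [2]].

So P = [[1, 2, 3], [4]], Q = [[1, 3, 4], [2]].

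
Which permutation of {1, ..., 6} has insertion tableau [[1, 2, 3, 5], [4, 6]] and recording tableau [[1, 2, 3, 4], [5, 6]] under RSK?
1 2 4 6 3 5

Reverse the RSK construction: for i from n down to 1, find the cell of Q containing i, remove the entry at that cell from P, and reverse-bump it up through P; the value ejected from row 1 is w(i).

Step i=6: Q has 6 at row 2, column 2; remove 6 from row 2 of P and reverse-bump: 6 enters row 1 and ejects 5. So w(6) = 5. P is now [[1, 2, 3, 6], [4]].
Step i=5: Q has 5 at row 2, column 1; remove 4 from row 2 of P and reverse-bump: 4 enters row 1 and ejects 3. So w(5) = 3. P is now [[1, 2, 4, 6]].
Step i=4: Q has 4 at row 1, column 4; remove that cell from P, ejecting 6. So w(4) = 6. P is now [[1, 2, 4]].
Step i=3: Q has 3 at row 1, column 3; remove that cell from P, ejecting 4. So w(3) = 4. P is now [[1, 2]].
Step i=2: Q has 2 at row 1, column 2; remove that cell from P, ejecting 2. So w(2) = 2. P is now [[1]].
Step i=1: Q has 1 at row 1, column 1; remove that cell from P, ejecting 1. So w(1) = 1. P is now [].

So w = 1 2 4 6 3 5.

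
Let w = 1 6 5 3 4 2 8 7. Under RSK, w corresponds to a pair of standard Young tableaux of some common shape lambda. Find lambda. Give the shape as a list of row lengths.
[4, 2, 1, 1]

Row-insert each entry into an empty tableau.

After inserting 1: P = [[1]].
After inserting 6: P = [[1, 6]].
After inserting 5: P = [[1, 5], [6]].
After inserting 3: P = [[1, 3], [5], [6]].
After inserting 4: P = [[1, 3, 4], [5], [6]].
After inserting 2: P = [[1, 2, 4], [3], [5], [6]].
After inserting 8: P = [[1, 2, 4, 8], [3], [5], [6]].
After inserting 7: P = [[1, 2, 4, 7], [3, 8], [5], [6]].

The final insertion tableau P = [[1, 2, 4, 7], [3, 8], [5], [6]] has shape [4, 2, 1, 1].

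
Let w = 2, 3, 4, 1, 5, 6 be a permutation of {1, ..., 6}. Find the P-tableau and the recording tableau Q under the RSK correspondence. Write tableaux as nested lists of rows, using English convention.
P = [[1, 3, 4, 5, 6], [2]], Q = [[1, 2, 3, 5, 6], [4]]

Insert each entry of the permutation into P by Schensted row insertion, recording in Q the position of each new cell.

Insert 2: appended to row 1. P = [[2]].
Insert 3: appended to row 1. P = [[2, 3]].
Insert 4: appended to row 1. P = [[2, 3, 4]].
Insert 1: 1 bumps 2 from row 1; 2 starts row 2. P = [[1, 3, 4], [2]].
Insert 5: appended to row 1. P = [[1, 3, 4, 5], [2]].
Insert 6: appended to row 1. P = [[1, 3, 4, 5, 6], [2]].

So P = [[1, 3, 4, 5, 6], [2]], Q = [[1, 2, 3, 5, 6], [4]].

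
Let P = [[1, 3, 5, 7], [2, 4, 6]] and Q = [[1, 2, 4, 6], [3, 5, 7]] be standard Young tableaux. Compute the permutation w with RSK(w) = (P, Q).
Reverse the RSK construction: for i from n down to 1, find the cell of Q containing i, remove the entry at that cell from P, and reverse-bump it up through P; the value ejected from row 1 is w(i).

Step i=7: Q has 7 at row 2, column 3; remove 6 from row 2 of P and reverse-bump: 6 enters row 1 and ejects 5. So w(7) = 5. P is now [[1, 3, 6, 7], [2, 4]].
Step i=6: Q has 6 at row 1, column 4; remove that cell from P, ejecting 7. So w(6) = 7. P is now [[1, 3, 6], [2, 4]].
Step i=5: Q has 5 at row 2, column 2; remove 4 from row 2 of P and reverse-bump: 4 enters row 1 and ejects 3. So w(5) = 3. P is now [[1, 4, 6], [2]].
Step i=4: Q has 4 at row 1, column 3; remove that cell from P, ejecting 6. So w(4) = 6. P is now [[1, 4], [2]].
Step i=3: Q has 3 at row 2, column 1; remove 2 from row 2 of P and reverse-bump: 2 enters row 1 and ejects 1. So w(3) = 1. P is now [[2, 4]].
Step i=2: Q has 2 at row 1, column 2; remove that cell from P, ejecting 4. So w(2) = 4. P is now [[2]].
Step i=1: Q has 1 at row 1, column 1; remove that cell from P, ejecting 2. So w(1) = 2. P is now [].

So w = 2 4 1 6 3 7 5.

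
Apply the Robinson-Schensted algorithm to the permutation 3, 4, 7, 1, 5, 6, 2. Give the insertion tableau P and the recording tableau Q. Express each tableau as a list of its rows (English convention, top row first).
P = [[1, 2, 5, 6], [3, 4], [7]], Q = [[1, 2, 3, 6], [4, 5], [7]]

Insert each entry of the permutation into P by Schensted row insertion, recording in Q the position of each new cell.

Insert 3: appended to row 1. P = [[3]], Q = [[1]].
Insert 4: appended to row 1. P = [[3, 4]], Q = [[1, 2]].
Insert 7: appended to row 1. P = [[3, 4, 7]], Q = [[1, 2, 3]].
Insert 1: 1 bumps 3 from row 1; 3 starts row 2. P = [[1, 4, 7], [3]], Q = [[1, 2, 3], [4]].
Insert 5: 5 bumps 7 from row 1; 7 appends to row 2. P = [[1, 4, 5], [3, 7]], Q = [[1, 2, 3], [4, 5]].
Insert 6: appended to row 1. P = [[1, 4, 5, 6], [3, 7]], Q = [[1, 2, 3, 6], [4, 5]].
Insert 2: 2 bumps 4 from row 1; 4 bumps 7 from row 2; 7 starts row 3. P = [[1, 2, 5, 6], [3, 4], [7]], Q = [[1, 2, 3, 6], [4, 5], [7]].

So P = [[1, 2, 5, 6], [3, 4], [7]], Q = [[1, 2, 3, 6], [4, 5], [7]].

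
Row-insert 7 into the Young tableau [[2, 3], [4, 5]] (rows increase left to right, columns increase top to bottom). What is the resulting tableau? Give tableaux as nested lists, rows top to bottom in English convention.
[[2, 3, 7], [4, 5]]

7 is larger than every entry of row 1, so it is appended to row 1. The new tableau is [[2, 3, 7], [4, 5]].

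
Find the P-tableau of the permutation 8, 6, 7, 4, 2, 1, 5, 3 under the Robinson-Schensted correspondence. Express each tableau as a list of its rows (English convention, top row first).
P = [[1, 3], [2, 5], [4, 7], [6], [8]]

Insert 8: appended to row 1. P = [[8]].
Insert 6: 6 bumps 8 from row 1; 8 starts row 2. P = [[6], [8]].
Insert 7: appended to row 1. P = [[6, 7], [8]].
Insert 4: 4 bumps 6 from row 1; 6 bumps 8 from row 2; 8 starts row 3. P = [[4, 7], [6], [8]].
Insert 2: 2 bumps 4 from row 1; 4 bumps 6 from row 2; 6 bumps 8 from row 3; 8 starts row 4. P = [[2, 7], [4], [6], [8]].
Insert 1: 1 bumps 2 from row 1; 2 bumps 4 from row 2; 4 bumps 6 from row 3; 6 bumps 8 from row 4; 8 starts row 5. P = [[1, 7], [2], [4], [6], [8]].
Insert 5: 5 bumps 7 from row 1; 7 appends to row 2. P = [[1, 5], [2, 7], [4], [6], [8]].
Insert 3: 3 bumps 5 from row 1; 5 bumps 7 from row 2; 7 appends to row 3. P = [[1, 3], [2, 5], [4, 7], [6], [8]].

So P = [[1, 3], [2, 5], [4, 7], [6], [8]].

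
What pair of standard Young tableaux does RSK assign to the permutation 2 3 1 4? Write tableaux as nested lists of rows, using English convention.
P = [[1, 3, 4], [2]], Q = [[1, 2, 4], [3]]

Insert each entry of the permutation into P by Schensted row insertion, recording in Q the position of each new cell.

Insert 2: appended to row 1. P = [[2]].
Insert 3: appended to row 1. P = [[2, 3]].
Insert 1: 1 bumps 2 from row 1; 2 starts row 2. P = [[1, 3], [2]].
Insert 4: appended to row 1. P = [[1, 3, 4], [2]].

So P = [[1, 3, 4], [2]], Q = [[1, 2, 4], [3]].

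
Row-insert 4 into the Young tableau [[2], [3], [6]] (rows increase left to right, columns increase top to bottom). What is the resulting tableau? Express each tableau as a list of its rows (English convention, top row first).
[[2, 4], [3], [6]]

4 is larger than every entry of row 1, so it is appended to row 1. The new tableau is [[2, 4], [3], [6]].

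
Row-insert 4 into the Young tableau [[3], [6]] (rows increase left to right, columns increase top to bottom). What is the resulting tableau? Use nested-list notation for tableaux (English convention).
4 is larger than every entry of row 1, so it is appended to row 1. The new tableau is [[3, 4], [6]].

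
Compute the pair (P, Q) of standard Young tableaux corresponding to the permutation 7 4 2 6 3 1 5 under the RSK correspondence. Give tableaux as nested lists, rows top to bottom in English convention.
Insert each entry of the permutation into P by Schensted row insertion, recording in Q the position of each new cell.

Insert 7: appended to row 1. P = [[7]].
Insert 4: 4 bumps 7 from row 1; 7 starts row 2. P = [[4], [7]].
Insert 2: 2 bumps 4 from row 1; 4 bumps 7 from row 2; 7 starts row 3. P = [[2], [4], [7]].
Insert 6: appended to row 1. P = [[2, 6], [4], [7]].
Insert 3: 3 bumps 6 from row 1; 6 appends to row 2. P = [[2, 3], [4, 6], [7]].
Insert 1: 1 bumps 2 from row 1; 2 bumps 4 from row 2; 4 bumps 7 from row 3; 7 starts row 4. P = [[1, 3], [2, 6], [4], [7]].
Insert 5: appended to row 1. P = [[1, 3, 5], [2, 6], [4], [7]].

So P = [[1, 3, 5], [2, 6], [4], [7]], Q = [[1, 4, 7], [2, 5], [3], [6]].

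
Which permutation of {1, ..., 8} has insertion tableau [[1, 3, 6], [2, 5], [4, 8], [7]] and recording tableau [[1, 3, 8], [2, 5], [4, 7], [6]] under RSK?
7 4 8 2 5 1 3 6

Reverse the RSK construction: for i from n down to 1, find the cell of Q containing i, remove the entry at that cell from P, and reverse-bump it up through P; the value ejected from row 1 is w(i).

Step i=8: Q has 8 at row 1, column 3; remove that cell from P, ejecting 6. So w(8) = 6. P is now [[1, 3], [2, 5], [4, 8], [7]].
Step i=7: Q has 7 at row 3, column 2; remove 8 from row 3 of P and reverse-bump: 8 enters row 2 and ejects 5; 5 enters row 1 and ejects 3. So w(7) = 3. P is now [[1, 5], [2, 8], [4], [7]].
Step i=6: Q has 6 at row 4, column 1; remove 7 from row 4 of P and reverse-bump: 7 enters row 3 and ejects 4; 4 enters row 2 and ejects 2; 2 enters row 1 and ejects 1. So w(6) = 1. P is now [[2, 5], [4, 8], [7]].
Step i=5: Q has 5 at row 2, column 2; remove 8 from row 2 of P and reverse-bump: 8 enters row 1 and ejects 5. So w(5) = 5. P is now [[2, 8], [4], [7]].
Step i=4: Q has 4 at row 3, column 1; remove 7 from row 3 of P and reverse-bump: 7 enters row 2 and ejects 4; 4 enters row 1 and ejects 2. So w(4) = 2. P is now [[4, 8], [7]].
Step i=3: Q has 3 at row 1, column 2; remove that cell from P, ejecting 8. So w(3) = 8. P is now [[4], [7]].
Step i=2: Q has 2 at row 2, column 1; remove 7 from row 2 of P and reverse-bump: 7 enters row 1 and ejects 4. So w(2) = 4. P is now [[7]].
Step i=1: Q has 1 at row 1, column 1; remove that cell from P, ejecting 7. So w(1) = 7. P is now [].

So w = 7 4 8 2 5 1 3 6.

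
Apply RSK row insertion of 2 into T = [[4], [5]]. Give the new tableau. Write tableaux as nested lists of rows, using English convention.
In row 1, 2 replaces 4 (the leftmost entry greater than 2); 4 is bumped to row 2. In row 2, 4 replaces 5 (the leftmost entry greater than 4); 5 is bumped to row 3. 5 starts a new row 3. The new tableau is [[2], [4], [5]].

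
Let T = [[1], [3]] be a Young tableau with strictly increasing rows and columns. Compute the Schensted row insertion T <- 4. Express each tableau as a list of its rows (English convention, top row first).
4 is larger than every entry of row 1, so it is appended to row 1. The new tableau is [[1, 4], [3]].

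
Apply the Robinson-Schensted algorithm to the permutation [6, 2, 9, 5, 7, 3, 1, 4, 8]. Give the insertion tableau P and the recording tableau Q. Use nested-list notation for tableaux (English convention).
Insert each entry of the permutation into P by Schensted row insertion, recording in Q the position of each new cell.

After inserting 6: P = [[6]].
After inserting 2: P = [[2], [6]].
After inserting 9: P = [[2, 9], [6]].
After inserting 5: P = [[2, 5], [6, 9]].
After inserting 7: P = [[2, 5, 7], [6, 9]].
After inserting 3: P = [[2, 3, 7], [5, 9], [6]].
After inserting 1: P = [[1, 3, 7], [2, 9], [5], [6]].
After inserting 4: P = [[1, 3, 4], [2, 7], [5, 9], [6]].
After inserting 8: P = [[1, 3, 4, 8], [2, 7], [5, 9], [6]].

So P = [[1, 3, 4, 8], [2, 7], [5, 9], [6]], Q = [[1, 3, 5, 9], [2, 4], [6, 8], [7]].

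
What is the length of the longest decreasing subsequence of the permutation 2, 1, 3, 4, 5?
2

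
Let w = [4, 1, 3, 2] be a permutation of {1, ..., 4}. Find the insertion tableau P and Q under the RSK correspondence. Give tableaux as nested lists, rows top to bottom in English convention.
Insert each entry of the permutation into P by Schensted row insertion, recording in Q the position of each new cell.

Insert 4: appended to row 1. P = [[4]].
Insert 1: 1 bumps 4 from row 1; 4 starts row 2. P = [[1], [4]].
Insert 3: appended to row 1. P = [[1, 3], [4]].
Insert 2: 2 bumps 3 from row 1; 3 bumps 4 from row 2; 4 starts row 3. P = [[1, 2], [3], [4]].

So P = [[1, 2], [3], [4]], Q = [[1, 3], [2], [4]].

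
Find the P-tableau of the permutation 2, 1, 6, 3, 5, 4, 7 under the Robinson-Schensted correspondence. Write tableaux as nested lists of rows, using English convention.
Insert 2: appended to row 1. P = [[2]].
Insert 1: 1 bumps 2 from row 1; 2 starts row 2. P = [[1], [2]].
Insert 6: appended to row 1. P = [[1, 6], [2]].
Insert 3: 3 bumps 6 from row 1; 6 appends to row 2. P = [[1, 3], [2, 6]].
Insert 5: appended to row 1. P = [[1, 3, 5], [2, 6]].
Insert 4: 4 bumps 5 from row 1; 5 bumps 6 from row 2; 6 starts row 3. P = [[1, 3, 4], [2, 5], [6]].
Insert 7: appended to row 1. P = [[1, 3, 4, 7], [2, 5], [6]].

So P = [[1, 3, 4, 7], [2, 5], [6]].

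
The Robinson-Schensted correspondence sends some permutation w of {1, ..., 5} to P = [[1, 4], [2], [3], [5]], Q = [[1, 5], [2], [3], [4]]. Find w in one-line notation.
5 3 2 1 4

Reverse the RSK construction: for i from n down to 1, find the cell of Q containing i, remove the entry at that cell from P, and reverse-bump it up through P; the value ejected from row 1 is w(i).

Step i=5: Q has 5 at row 1, column 2; remove that cell from P, ejecting 4. So w(5) = 4. P is now [[1], [2], [3], [5]].
Step i=4: Q has 4 at row 4, column 1; remove 5 from row 4 of P and reverse-bump: 5 enters row 3 and ejects 3; 3 enters row 2 and ejects 2; 2 enters row 1 and ejects 1. So w(4) = 1. P is now [[2], [3], [5]].
Step i=3: Q has 3 at row 3, column 1; remove 5 from row 3 of P and reverse-bump: 5 enters row 2 and ejects 3; 3 enters row 1 and ejects 2. So w(3) = 2. P is now [[3], [5]].
Step i=2: Q has 2 at row 2, column 1; remove 5 from row 2 of P and reverse-bump: 5 enters row 1 and ejects 3. So w(2) = 3. P is now [[5]].
Step i=1: Q has 1 at row 1, column 1; remove that cell from P, ejecting 5. So w(1) = 5. P is now [].

So w = 5 3 2 1 4.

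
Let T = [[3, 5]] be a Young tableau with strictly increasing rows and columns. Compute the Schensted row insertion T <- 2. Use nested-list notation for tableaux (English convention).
In row 1, 2 replaces 3 (the leftmost entry greater than 2); 3 is bumped to row 2. 3 starts a new row 2. The new tableau is [[2, 5], [3]].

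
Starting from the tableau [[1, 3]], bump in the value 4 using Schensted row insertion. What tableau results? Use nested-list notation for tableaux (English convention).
4 is larger than every entry of row 1, so it is appended to row 1. The new tableau is [[1, 3, 4]].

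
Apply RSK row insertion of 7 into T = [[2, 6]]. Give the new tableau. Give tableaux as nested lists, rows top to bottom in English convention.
[[2, 6, 7]]

7 is larger than every entry of row 1, so it is appended to row 1. The new tableau is [[2, 6, 7]].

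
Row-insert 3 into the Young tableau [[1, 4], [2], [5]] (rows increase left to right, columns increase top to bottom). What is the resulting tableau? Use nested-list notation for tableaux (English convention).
In row 1, 3 replaces 4 (the leftmost entry greater than 3); 4 is bumped to row 2. 4 is appended to row 2. The new tableau is [[1, 3], [2, 4], [5]].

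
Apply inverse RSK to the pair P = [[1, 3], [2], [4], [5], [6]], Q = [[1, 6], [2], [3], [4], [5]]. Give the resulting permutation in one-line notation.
Reverse RSK: for i = n, n-1, ..., 1, locate i in Q, remove the corresponding corner cell from P, and reverse-bump its entry up through P; the value ejected from row 1 is w(i).

So w = 6 5 4 2 1 3.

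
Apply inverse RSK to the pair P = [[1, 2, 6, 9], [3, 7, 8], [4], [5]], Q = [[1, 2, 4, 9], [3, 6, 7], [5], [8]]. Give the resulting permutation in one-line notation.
5 7 4 8 1 3 6 2 9

Reverse the RSK construction: for i from n down to 1, find the cell of Q containing i, remove the entry at that cell from P, and reverse-bump it up through P; the value ejected from row 1 is w(i).

Step i=9: Q has 9 at row 1, column 4; remove that cell from P, ejecting 9. So w(9) = 9. P is now [[1, 2, 6], [3, 7, 8], [4], [5]].
Step i=8: Q has 8 at row 4, column 1; remove 5 from row 4 of P and reverse-bump: 5 enters row 3 and ejects 4; 4 enters row 2 and ejects 3; 3 enters row 1 and ejects 2. So w(8) = 2. P is now [[1, 3, 6], [4, 7, 8], [5]].
Step i=7: Q has 7 at row 2, column 3; remove 8 from row 2 of P and reverse-bump: 8 enters row 1 and ejects 6. So w(7) = 6. P is now [[1, 3, 8], [4, 7], [5]].
Step i=6: Q has 6 at row 2, column 2; remove 7 from row 2 of P and reverse-bump: 7 enters row 1 and ejects 3. So w(6) = 3. P is now [[1, 7, 8], [4], [5]].
Step i=5: Q has 5 at row 3, column 1; remove 5 from row 3 of P and reverse-bump: 5 enters row 2 and ejects 4; 4 enters row 1 and ejects 1. So w(5) = 1. P is now [[4, 7, 8], [5]].
Step i=4: Q has 4 at row 1, column 3; remove that cell from P, ejecting 8. So w(4) = 8. P is now [[4, 7], [5]].
Step i=3: Q has 3 at row 2, column 1; remove 5 from row 2 of P and reverse-bump: 5 enters row 1 and ejects 4. So w(3) = 4. P is now [[5, 7]].
Step i=2: Q has 2 at row 1, column 2; remove that cell from P, ejecting 7. So w(2) = 7. P is now [[5]].
Step i=1: Q has 1 at row 1, column 1; remove that cell from P, ejecting 5. So w(1) = 5. P is now [].

So w = 5 7 4 8 1 3 6 2 9.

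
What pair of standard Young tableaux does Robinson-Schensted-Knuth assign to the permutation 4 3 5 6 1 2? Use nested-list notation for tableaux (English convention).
P = [[1, 2, 6], [3, 5], [4]], Q = [[1, 3, 4], [2, 6], [5]]

Insert each entry of the permutation into P by Schensted row insertion, recording in Q the position of each new cell.

Insert 4: appended to row 1. P = [[4]], Q = [[1]].
Insert 3: 3 bumps 4 from row 1; 4 starts row 2. P = [[3], [4]], Q = [[1], [2]].
Insert 5: appended to row 1. P = [[3, 5], [4]], Q = [[1, 3], [2]].
Insert 6: appended to row 1. P = [[3, 5, 6], [4]], Q = [[1, 3, 4], [2]].
Insert 1: 1 bumps 3 from row 1; 3 bumps 4 from row 2; 4 starts row 3. P = [[1, 5, 6], [3], [4]], Q = [[1, 3, 4], [2], [5]].
Insert 2: 2 bumps 5 from row 1; 5 appends to row 2. P = [[1, 2, 6], [3, 5], [4]], Q = [[1, 3, 4], [2, 6], [5]].

So P = [[1, 2, 6], [3, 5], [4]], Q = [[1, 3, 4], [2, 6], [5]].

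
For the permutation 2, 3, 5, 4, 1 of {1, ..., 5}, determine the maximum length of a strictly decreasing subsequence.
3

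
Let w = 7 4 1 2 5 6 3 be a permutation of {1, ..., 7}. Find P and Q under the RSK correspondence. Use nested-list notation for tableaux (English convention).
Insert each entry of the permutation into P by Schensted row insertion, recording in Q the position of each new cell.

Insert 7: appended to row 1. P = [[7]], Q = [[1]].
Insert 4: 4 bumps 7 from row 1; 7 starts row 2. P = [[4], [7]], Q = [[1], [2]].
Insert 1: 1 bumps 4 from row 1; 4 bumps 7 from row 2; 7 starts row 3. P = [[1], [4], [7]], Q = [[1], [2], [3]].
Insert 2: appended to row 1. P = [[1, 2], [4], [7]], Q = [[1, 4], [2], [3]].
Insert 5: appended to row 1. P = [[1, 2, 5], [4], [7]], Q = [[1, 4, 5], [2], [3]].
Insert 6: appended to row 1. P = [[1, 2, 5, 6], [4], [7]], Q = [[1, 4, 5, 6], [2], [3]].
Insert 3: 3 bumps 5 from row 1; 5 appends to row 2. P = [[1, 2, 3, 6], [4, 5], [7]], Q = [[1, 4, 5, 6], [2, 7], [3]].

So P = [[1, 2, 3, 6], [4, 5], [7]], Q = [[1, 4, 5, 6], [2, 7], [3]].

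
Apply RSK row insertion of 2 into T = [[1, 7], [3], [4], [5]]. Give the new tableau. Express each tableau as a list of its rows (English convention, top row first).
In row 1, 2 replaces 7 (the leftmost entry greater than 2); 7 is bumped to row 2. 7 is appended to row 2. The new tableau is [[1, 2], [3, 7], [4], [5]].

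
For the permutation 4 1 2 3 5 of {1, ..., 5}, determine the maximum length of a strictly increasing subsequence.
4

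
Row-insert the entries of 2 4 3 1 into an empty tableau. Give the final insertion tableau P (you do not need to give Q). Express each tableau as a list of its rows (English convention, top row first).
P = [[1, 3], [2], [4]]

Insert 2: appended to row 1. P = [[2]].
Insert 4: appended to row 1. P = [[2, 4]].
Insert 3: 3 bumps 4 from row 1; 4 starts row 2. P = [[2, 3], [4]].
Insert 1: 1 bumps 2 from row 1; 2 bumps 4 from row 2; 4 starts row 3. P = [[1, 3], [2], [4]].

So P = [[1, 3], [2], [4]].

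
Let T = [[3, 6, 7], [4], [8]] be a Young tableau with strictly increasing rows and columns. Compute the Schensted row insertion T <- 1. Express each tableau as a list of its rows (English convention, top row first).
[[1, 6, 7], [3], [4], [8]]

In row 1, 1 replaces 3 (the leftmost entry greater than 1); 3 is bumped to row 2. In row 2, 3 replaces 4 (the leftmost entry greater than 3); 4 is bumped to row 3. In row 3, 4 replaces 8 (the leftmost entry greater than 4); 8 is bumped to row 4. 8 starts a new row 4. The new tableau is [[1, 6, 7], [3], [4], [8]].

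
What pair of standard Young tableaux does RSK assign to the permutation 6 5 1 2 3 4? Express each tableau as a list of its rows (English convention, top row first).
Insert each entry of the permutation into P by Schensted row insertion, recording in Q the position of each new cell.

Insert 6: appended to row 1. P = [[6]], Q = [[1]].
Insert 5: 5 bumps 6 from row 1; 6 starts row 2. P = [[5], [6]], Q = [[1], [2]].
Insert 1: 1 bumps 5 from row 1; 5 bumps 6 from row 2; 6 starts row 3. P = [[1], [5], [6]], Q = [[1], [2], [3]].
Insert 2: appended to row 1. P = [[1, 2], [5], [6]], Q = [[1, 4], [2], [3]].
Insert 3: appended to row 1. P = [[1, 2, 3], [5], [6]], Q = [[1, 4, 5], [2], [3]].
Insert 4: appended to row 1. P = [[1, 2, 3, 4], [5], [6]], Q = [[1, 4, 5, 6], [2], [3]].

So P = [[1, 2, 3, 4], [5], [6]], Q = [[1, 4, 5, 6], [2], [3]].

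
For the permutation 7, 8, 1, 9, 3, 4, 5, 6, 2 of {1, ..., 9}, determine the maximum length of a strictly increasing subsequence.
5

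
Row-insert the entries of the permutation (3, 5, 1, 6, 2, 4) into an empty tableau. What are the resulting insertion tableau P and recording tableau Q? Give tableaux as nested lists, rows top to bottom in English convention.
Insert each entry of the permutation into P by Schensted row insertion, recording in Q the position of each new cell.

Insert 3: appended to row 1. P = [[3]], Q = [[1]].
Insert 5: appended to row 1. P = [[3, 5]], Q = [[1, 2]].
Insert 1: 1 bumps 3 from row 1; 3 starts row 2. P = [[1, 5], [3]], Q = [[1, 2], [3]].
Insert 6: appended to row 1. P = [[1, 5, 6], [3]], Q = [[1, 2, 4], [3]].
Insert 2: 2 bumps 5 from row 1; 5 appends to row 2. P = [[1, 2, 6], [3, 5]], Q = [[1, 2, 4], [3, 5]].
Insert 4: 4 bumps 6 from row 1; 6 appends to row 2. P = [[1, 2, 4], [3, 5, 6]], Q = [[1, 2, 4], [3, 5, 6]].

So P = [[1, 2, 4], [3, 5, 6]], Q = [[1, 2, 4], [3, 5, 6]].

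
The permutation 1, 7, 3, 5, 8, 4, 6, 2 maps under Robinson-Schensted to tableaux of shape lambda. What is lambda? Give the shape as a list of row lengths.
[4, 2, 1, 1]

Row-insert each entry into an empty tableau.

After inserting 1: P = [[1]].
After inserting 7: P = [[1, 7]].
After inserting 3: P = [[1, 3], [7]].
After inserting 5: P = [[1, 3, 5], [7]].
After inserting 8: P = [[1, 3, 5, 8], [7]].
After inserting 4: P = [[1, 3, 4, 8], [5], [7]].
After inserting 6: P = [[1, 3, 4, 6], [5, 8], [7]].
After inserting 2: P = [[1, 2, 4, 6], [3, 8], [5], [7]].

The final insertion tableau P = [[1, 2, 4, 6], [3, 8], [5], [7]] has shape [4, 2, 1, 1].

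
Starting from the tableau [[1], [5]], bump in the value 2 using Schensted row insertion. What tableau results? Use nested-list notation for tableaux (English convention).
[[1, 2], [5]]

2 is larger than every entry of row 1, so it is appended to row 1. The new tableau is [[1, 2], [5]].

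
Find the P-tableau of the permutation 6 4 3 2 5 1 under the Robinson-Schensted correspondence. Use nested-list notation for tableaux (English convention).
P = [[1, 5], [2], [3], [4], [6]]

Insert 6: appended to row 1. P = [[6]].
Insert 4: 4 bumps 6 from row 1; 6 starts row 2. P = [[4], [6]].
Insert 3: 3 bumps 4 from row 1; 4 bumps 6 from row 2; 6 starts row 3. P = [[3], [4], [6]].
Insert 2: 2 bumps 3 from row 1; 3 bumps 4 from row 2; 4 bumps 6 from row 3; 6 starts row 4. P = [[2], [3], [4], [6]].
Insert 5: appended to row 1. P = [[2, 5], [3], [4], [6]].
Insert 1: 1 bumps 2 from row 1; 2 bumps 3 from row 2; 3 bumps 4 from row 3; 4 bumps 6 from row 4; 6 starts row 5. P = [[1, 5], [2], [3], [4], [6]].

So P = [[1, 5], [2], [3], [4], [6]].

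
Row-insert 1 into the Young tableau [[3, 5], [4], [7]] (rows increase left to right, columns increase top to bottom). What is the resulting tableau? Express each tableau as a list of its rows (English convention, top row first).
In row 1, 1 replaces 3 (the leftmost entry greater than 1); 3 is bumped to row 2. In row 2, 3 replaces 4 (the leftmost entry greater than 3); 4 is bumped to row 3. In row 3, 4 replaces 7 (the leftmost entry greater than 4); 7 is bumped to row 4. 7 starts a new row 4. The new tableau is [[1, 5], [3], [4], [7]].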